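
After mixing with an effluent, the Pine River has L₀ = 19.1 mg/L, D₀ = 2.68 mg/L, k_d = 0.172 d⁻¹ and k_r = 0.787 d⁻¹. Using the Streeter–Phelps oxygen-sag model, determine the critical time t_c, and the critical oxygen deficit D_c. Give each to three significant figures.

t_c = [1/(k_r−k_d)] ln[(k_r/k_d)(1 − D₀(k_r−k_d)/(k_d L₀))]
= [1/(0.787−0.172)] ln[(0.787/0.172)(1 − 2.68×0.6150/(0.172×19.1))]
= (1/0.6150) ln[4.576 × 0.4983] = 1.626 × ln(2.280) = 1.626 × 0.8242 = 1.340 d.
L(t_c) = L₀ e^(−k_d t_c) = 19.1 × 0.7941 = 15.17 mg/L, and at the critical point k_r D_c = k_d L, so D_c = (0.172/0.787) × 15.17 = 3.315 mg/L.

t_c ≈ 1.34 d; D_c ≈ 3.31 mg/L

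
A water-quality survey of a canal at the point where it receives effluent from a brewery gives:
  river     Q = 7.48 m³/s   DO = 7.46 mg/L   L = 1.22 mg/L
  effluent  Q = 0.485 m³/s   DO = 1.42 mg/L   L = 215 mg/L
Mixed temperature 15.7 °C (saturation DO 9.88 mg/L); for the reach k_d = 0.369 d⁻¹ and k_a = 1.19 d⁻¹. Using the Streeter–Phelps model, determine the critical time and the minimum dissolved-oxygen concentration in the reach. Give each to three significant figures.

Mixed DO = (7.48×7.46 + 0.485×1.42)/(7.48+0.485) = 56.49/7.965 = 7.092 mg/L.
Mixed L₀ = (7.48×1.22 + 0.485×215)/(7.965) = 113.4/7.965 = 14.24 mg/L.
Initial deficit D₀ = C_s − DO₀ = 9.88 − 7.092 = 2.788 mg/L.
t_c = (1/0.8210) ln[(1.19/0.369)(1 − 2.788×0.8210/(0.369×14.24))] = 1.218 × ln(1.820) = 0.7294 d.
D_c = (0.369/1.19) × 14.24 × e^(−0.369×0.7294) = 0.3101 × 14.24 × 0.7640 = 3.373 mg/L.
Minimum DO = 9.88 − 3.373 = 6.507 mg/L.

t_c ≈ 0.729 d; minimum DO ≈ 6.51 mg/L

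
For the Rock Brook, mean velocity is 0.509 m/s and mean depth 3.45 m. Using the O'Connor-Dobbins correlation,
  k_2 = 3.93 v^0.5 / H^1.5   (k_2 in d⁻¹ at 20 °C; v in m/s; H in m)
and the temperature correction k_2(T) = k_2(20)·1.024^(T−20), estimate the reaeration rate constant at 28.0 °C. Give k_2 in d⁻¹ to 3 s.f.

k_2(20) = 3.93 × 0.509^0.5 / 3.45^1.5 = 3.93 × 0.7134 / 6.408 = 0.4375 d⁻¹.
k_2(28.0) = 0.4375 × 1.024^(28.0−20) = 0.4375 × 1.209 = 0.5290 d⁻¹.

k_2 ≈ 0.529 d⁻¹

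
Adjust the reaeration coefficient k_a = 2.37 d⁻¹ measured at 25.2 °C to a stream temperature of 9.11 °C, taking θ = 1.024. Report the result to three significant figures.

k_a ≈ 1.62 d⁻¹

k_a(T₂) = k_a(T₁) · θ^(T₂−T₁) = 2.37 × 1.024^(9.11−25.2)
= 2.37 × 1.024^-16.1 = 2.37 × 0.6828 = 1.618 d⁻¹.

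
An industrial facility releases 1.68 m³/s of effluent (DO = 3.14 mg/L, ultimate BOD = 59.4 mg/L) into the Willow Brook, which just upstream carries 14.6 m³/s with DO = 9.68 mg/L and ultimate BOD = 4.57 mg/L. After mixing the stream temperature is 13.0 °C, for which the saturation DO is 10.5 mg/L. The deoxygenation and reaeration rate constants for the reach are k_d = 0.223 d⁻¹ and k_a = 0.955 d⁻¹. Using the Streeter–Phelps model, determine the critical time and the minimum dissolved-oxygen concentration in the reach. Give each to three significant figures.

Mixed DO = (14.6×9.68 + 1.68×3.14)/(14.6+1.68) = 146.6/16.28 = 9.005 mg/L.
Mixed L₀ = (14.6×4.57 + 1.68×59.4)/(16.28) = 166.5/16.28 = 10.23 mg/L.
Initial deficit D₀ = C_s − DO₀ = 10.5 − 9.005 = 1.495 mg/L.
t_c = (1/0.7320) ln[(0.955/0.223)(1 − 1.495×0.7320/(0.223×10.23))] = 1.366 × ln(2.228) = 1.094 d.
D_c = (0.223/0.955) × 10.23 × e^(−0.223×1.094) = 0.2335 × 10.23 × 0.7835 = 1.871 mg/L.
Minimum DO = 10.5 − 1.871 = 8.629 mg/L.

t_c ≈ 1.09 d; minimum DO ≈ 8.63 mg/L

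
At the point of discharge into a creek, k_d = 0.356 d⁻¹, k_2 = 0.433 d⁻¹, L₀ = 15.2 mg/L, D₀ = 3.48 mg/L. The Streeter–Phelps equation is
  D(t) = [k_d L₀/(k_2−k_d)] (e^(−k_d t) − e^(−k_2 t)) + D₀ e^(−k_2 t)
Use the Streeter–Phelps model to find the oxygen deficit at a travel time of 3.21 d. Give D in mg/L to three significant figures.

D ≈ 5.78 mg/L

k_d L₀/(k_2−k_d) = 0.356×15.2/(0.433−0.356) = 5.411/0.07700 = 70.28 mg/L.
e^(−k_d t) = e^(−0.356×3.210) = 0.3189; e^(−k_2 t) = e^(−0.433×3.210) = 0.2491.
D = 70.28 × (0.3189 − 0.2491) + 3.48 × 0.2491 = 4.908 + 0.8668 = 5.775 mg/L.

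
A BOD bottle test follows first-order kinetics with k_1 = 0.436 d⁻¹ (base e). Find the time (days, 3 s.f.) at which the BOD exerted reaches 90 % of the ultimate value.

t ≈ 5.28 d

y/L₀ = 1 − e^(−k_1 t) = 0.90 ⇒ e^(−k_1 t) = 0.100
t = −ln(0.100) / 0.436 = 2.303 / 0.436 = 5.281 d.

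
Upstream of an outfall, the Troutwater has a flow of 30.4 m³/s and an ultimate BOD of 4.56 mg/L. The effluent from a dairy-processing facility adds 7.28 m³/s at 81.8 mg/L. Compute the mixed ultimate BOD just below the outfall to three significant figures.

19.5 mg/L

Flow-weighted mixing: C = (Q_r C_r + Q_w C_w)/(Q_r + Q_w)
= (30.4×4.56 + 7.28×81.8)/(30.4 + 7.28) = 734.1/37.68 = 19.48 mg/L.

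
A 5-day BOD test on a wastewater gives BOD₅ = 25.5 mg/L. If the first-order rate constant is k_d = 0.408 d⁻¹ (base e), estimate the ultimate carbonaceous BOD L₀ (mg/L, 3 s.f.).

BOD₅ = L₀(1 − e^(−5k_d)) ⇒ L₀ = BOD₅ / (1 − e^(−5×0.408))
= 25.5 / (1 − 0.1300) = 25.5 / 0.8700 = 29.31 mg/L.

L₀ ≈ 29.3 mg/L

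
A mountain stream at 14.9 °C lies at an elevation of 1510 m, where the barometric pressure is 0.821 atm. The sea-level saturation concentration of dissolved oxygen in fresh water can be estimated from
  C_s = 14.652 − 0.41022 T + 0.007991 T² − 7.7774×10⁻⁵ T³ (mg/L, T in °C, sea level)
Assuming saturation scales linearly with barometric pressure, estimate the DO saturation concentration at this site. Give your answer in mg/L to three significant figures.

C_s ≈ 8.26 mg/L

At sea level: C_s = 14.652 − 0.41022×14.9 + 0.007991×14.9² − 7.7774×10⁻⁵×14.9³ = 10.06 mg/L.
Pressure correction: C_s' = 10.06 × 0.821 = 8.256 mg/L.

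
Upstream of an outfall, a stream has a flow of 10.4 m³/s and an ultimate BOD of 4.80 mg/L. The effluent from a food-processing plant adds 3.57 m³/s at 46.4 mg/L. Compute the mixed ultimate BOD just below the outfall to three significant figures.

15.4 mg/L

Flow-weighted mixing: C = (Q_r C_r + Q_w C_w)/(Q_r + Q_w)
= (10.4×4.80 + 3.57×46.4)/(10.4 + 3.57) = 215.6/13.97 = 15.43 mg/L.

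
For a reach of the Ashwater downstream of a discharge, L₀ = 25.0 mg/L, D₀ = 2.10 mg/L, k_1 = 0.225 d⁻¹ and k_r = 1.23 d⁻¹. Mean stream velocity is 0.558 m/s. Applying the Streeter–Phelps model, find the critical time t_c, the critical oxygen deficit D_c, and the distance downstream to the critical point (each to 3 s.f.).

t_c ≈ 1.22 d; D_c ≈ 3.47 mg/L; x_c ≈ 58.9 km

t_c = [1/(k_r−k_1)] ln[(k_r/k_1)(1 − D₀(k_r−k_1)/(k_1 L₀))]
= [1/(1.23−0.225)] ln[(1.23/0.225)(1 − 2.10×1.005/(0.225×25.0))]
= (1/1.005) ln[5.467 × 0.6248] = 0.9950 × ln(3.416) = 0.9950 × 1.228 = 1.222 d.
D_c = (k_1/k_r) L₀ e^(−k_1 t_c) = (0.225/1.23) × 25.0 × e^(−0.225×1.222) = 0.1829 × 25.0 × 0.7596 = 3.474 mg/L.
x_c = v t_c = 0.558 m/s × 1.222 d × 86400 s/d = 58930 m ≈ 58.9 km.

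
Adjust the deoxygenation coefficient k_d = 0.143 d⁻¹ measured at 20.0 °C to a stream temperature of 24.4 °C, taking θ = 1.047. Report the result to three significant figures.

k_d ≈ 0.175 d⁻¹

k_d(T₂) = k_d(T₁) · θ^(T₂−T₁) = 0.143 × 1.047^(24.4−20.0)
= 0.143 × 1.047^4.40 = 0.143 × 1.224 = 0.1750 d⁻¹.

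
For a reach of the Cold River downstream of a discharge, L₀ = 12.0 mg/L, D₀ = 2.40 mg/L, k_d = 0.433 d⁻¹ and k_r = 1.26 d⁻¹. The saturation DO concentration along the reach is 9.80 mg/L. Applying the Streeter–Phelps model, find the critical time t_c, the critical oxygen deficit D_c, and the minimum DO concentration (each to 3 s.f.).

t_c = [1/(k_r−k_d)] ln[(k_r/k_d)(1 − D₀(k_r−k_d)/(k_d L₀))]
= [1/(1.26−0.433)] ln[(1.26/0.433)(1 − 2.40×0.8270/(0.433×12.0))]
= (1/0.8270) ln[2.910 × 0.6180] = 1.209 × ln(1.798) = 1.209 × 0.5869 = 0.7097 d.
L(t_c) = L₀ e^(−k_d t_c) = 12.0 × 0.7354 = 8.825 mg/L, and at the critical point k_r D_c = k_d L, so D_c = (0.433/1.26) × 8.825 = 3.033 mg/L.
Minimum DO = C_s − D_c = 9.80 − 3.033 = 6.767 mg/L.

t_c ≈ 0.710 d; D_c ≈ 3.03 mg/L; min DO ≈ 6.77 mg/L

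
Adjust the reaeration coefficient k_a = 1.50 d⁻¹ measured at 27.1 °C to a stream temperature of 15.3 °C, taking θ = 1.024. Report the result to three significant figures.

k_a ≈ 1.13 d⁻¹

k_a(T₂) = k_a(T₁) · θ^(T₂−T₁) = 1.50 × 1.024^(15.3−27.1)
= 1.50 × 1.024^-11.8 = 1.50 × 0.7559 = 1.134 d⁻¹.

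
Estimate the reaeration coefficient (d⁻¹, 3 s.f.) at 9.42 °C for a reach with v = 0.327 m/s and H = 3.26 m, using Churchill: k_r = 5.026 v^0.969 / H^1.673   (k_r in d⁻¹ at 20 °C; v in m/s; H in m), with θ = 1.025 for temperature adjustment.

k_r ≈ 0.181 d⁻¹

k_r(20) = 5.026 × 0.327^0.969 / 3.26^1.673 = 5.026 × 0.3385 / 7.221 = 0.2356 d⁻¹.
k_r(9.42) = 0.2356 × 1.025^(9.42−20) = 0.2356 × 0.7701 = 0.1814 d⁻¹.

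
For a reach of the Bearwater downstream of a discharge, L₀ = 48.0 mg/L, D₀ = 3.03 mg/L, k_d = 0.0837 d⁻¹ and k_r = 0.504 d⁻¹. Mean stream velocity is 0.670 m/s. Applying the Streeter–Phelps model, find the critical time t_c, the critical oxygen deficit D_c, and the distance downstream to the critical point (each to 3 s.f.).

t_c = [1/(k_r−k_d)] ln[(k_r/k_d)(1 − D₀(k_r−k_d)/(k_d L₀))]
= [1/(0.504−0.0837)] ln[(0.504/0.0837)(1 − 3.03×0.4203/(0.0837×48.0))]
= (1/0.4203) ln[6.022 × 0.6830] = 2.379 × ln(4.113) = 2.379 × 1.414 = 3.365 d.
L(t_c) = L₀ e^(−k_d t_c) = 48.0 × 0.7546 = 36.22 mg/L, and at the critical point k_r D_c = k_d L, so D_c = (0.0837/0.504) × 36.22 = 6.015 mg/L.
x_c = v t_c = 0.670 m/s × 3.365 d × 86400 s/d = 194800 m ≈ 195 km.

t_c ≈ 3.36 d; D_c ≈ 6.01 mg/L; x_c ≈ 195 km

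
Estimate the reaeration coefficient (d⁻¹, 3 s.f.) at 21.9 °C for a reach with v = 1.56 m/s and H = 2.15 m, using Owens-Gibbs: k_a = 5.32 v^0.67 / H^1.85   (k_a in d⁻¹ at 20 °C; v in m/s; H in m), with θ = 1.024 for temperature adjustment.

k_a ≈ 1.82 d⁻¹

k_a(20) = 5.32 × 1.56^0.67 / 2.15^1.85 = 5.32 × 1.347 / 4.121 = 1.739 d⁻¹.
k_a(21.9) = 1.739 × 1.024^(21.9−20) = 1.739 × 1.046 = 1.819 d⁻¹.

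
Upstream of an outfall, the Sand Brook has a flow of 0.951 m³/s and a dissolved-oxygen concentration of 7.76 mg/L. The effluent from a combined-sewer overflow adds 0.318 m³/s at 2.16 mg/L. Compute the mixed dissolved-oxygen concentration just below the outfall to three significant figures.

6.36 mg/L

Flow-weighted mixing: C = (Q_r C_r + Q_w C_w)/(Q_r + Q_w)
= (0.951×7.76 + 0.318×2.16)/(0.951 + 0.318) = 8.067/1.269 = 6.357 mg/L.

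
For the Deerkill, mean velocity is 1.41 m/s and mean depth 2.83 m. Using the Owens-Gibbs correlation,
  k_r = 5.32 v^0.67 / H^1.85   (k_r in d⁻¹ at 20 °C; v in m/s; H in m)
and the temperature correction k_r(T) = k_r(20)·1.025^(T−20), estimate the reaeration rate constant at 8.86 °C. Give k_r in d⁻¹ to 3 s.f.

k_r ≈ 0.742 d⁻¹

k_r(20) = 5.32 × 1.41^0.67 / 2.83^1.85 = 5.32 × 1.259 / 6.852 = 0.9774 d⁻¹.
k_r(8.86) = 0.9774 × 1.025^(8.86−20) = 0.9774 × 0.7595 = 0.7424 d⁻¹.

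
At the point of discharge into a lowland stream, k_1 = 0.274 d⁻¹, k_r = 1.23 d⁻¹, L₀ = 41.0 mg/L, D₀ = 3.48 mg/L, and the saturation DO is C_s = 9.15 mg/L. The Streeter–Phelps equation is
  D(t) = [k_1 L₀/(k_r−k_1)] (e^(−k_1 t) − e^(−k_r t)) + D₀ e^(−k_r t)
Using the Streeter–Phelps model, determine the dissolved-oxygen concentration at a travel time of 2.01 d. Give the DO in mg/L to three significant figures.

DO ≈ 3.07 mg/L

k_1 L₀/(k_r−k_1) = 0.274×41.0/(1.23−0.274) = 11.23/0.9560 = 11.75 mg/L.
e^(−k_1 t) = e^(−0.274×2.010) = 0.5765; e^(−k_r t) = e^(−1.23×2.010) = 0.08439.
D = 11.75 × (0.5765 − 0.08439) + 3.48 × 0.08439 = 5.783 + 0.2937 = 6.077 mg/L.
DO = C_s − D = 9.15 − 6.077 = 3.073 mg/L.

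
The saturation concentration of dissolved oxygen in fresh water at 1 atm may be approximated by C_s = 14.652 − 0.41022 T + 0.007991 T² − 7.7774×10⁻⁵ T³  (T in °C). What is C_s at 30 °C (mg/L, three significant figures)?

C_s = 14.652 − 0.41022×30 + 0.007991×30² − 7.7774×10⁻⁵×30³ = 7.437 mg/L.

C_s ≈ 7.44 mg/L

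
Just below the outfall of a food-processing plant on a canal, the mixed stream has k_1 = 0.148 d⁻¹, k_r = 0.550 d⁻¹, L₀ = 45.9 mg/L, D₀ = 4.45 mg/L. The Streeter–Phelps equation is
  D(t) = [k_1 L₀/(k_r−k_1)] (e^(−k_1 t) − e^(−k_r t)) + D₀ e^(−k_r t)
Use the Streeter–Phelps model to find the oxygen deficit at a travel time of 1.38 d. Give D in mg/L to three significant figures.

k_1 L₀/(k_r−k_1) = 0.148×45.9/(0.550−0.148) = 6.793/0.4020 = 16.90 mg/L.
e^(−k_1 t) = e^(−0.148×1.380) = 0.8153; e^(−k_r t) = e^(−0.550×1.380) = 0.4681.
D = 16.90 × (0.8153 − 0.4681) + 4.45 × 0.4681 = 5.866 + 2.083 = 7.949 mg/L.

D ≈ 7.95 mg/L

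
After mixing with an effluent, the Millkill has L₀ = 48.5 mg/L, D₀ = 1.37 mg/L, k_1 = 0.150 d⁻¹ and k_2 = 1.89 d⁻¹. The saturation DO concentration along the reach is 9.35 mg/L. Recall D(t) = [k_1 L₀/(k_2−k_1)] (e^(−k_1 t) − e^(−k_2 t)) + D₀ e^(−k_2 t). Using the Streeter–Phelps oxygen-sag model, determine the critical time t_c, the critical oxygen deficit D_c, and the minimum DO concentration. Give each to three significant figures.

With k_2/k_1 = 12.60 and 1 − D₀(k_2−k_1)/(k_1 L₀) = 0.6723,
t_c = ln(12.60 × 0.6723) / (1.89 − 0.150) = ln(8.471) / 1.740 = 2.137/1.740 = 1.228 d.
D_c = (k_1/k_2) L₀ e^(−k_1 t_c) = (0.150/1.89) × 48.5 × e^(−0.150×1.228) = 0.07937 × 48.5 × 0.8318 = 3.202 mg/L.
Minimum DO = C_s − D_c = 9.35 − 3.202 = 6.148 mg/L.

t_c ≈ 1.23 d; D_c ≈ 3.20 mg/L; min DO ≈ 6.15 mg/L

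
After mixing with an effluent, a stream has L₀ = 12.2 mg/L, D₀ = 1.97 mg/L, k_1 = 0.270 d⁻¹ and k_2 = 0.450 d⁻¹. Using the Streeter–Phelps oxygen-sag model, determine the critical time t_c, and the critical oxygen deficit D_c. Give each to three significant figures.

t_c ≈ 2.21 d; D_c ≈ 4.04 mg/L

With k_2/k_1 = 1.667 and 1 − D₀(k_2−k_1)/(k_1 L₀) = 0.8923,
t_c = ln(1.667 × 0.8923) / (0.450 − 0.270) = ln(1.487) / 0.1800 = 0.3969/0.1800 = 2.205 d.
D_c = (k_1/k_2) L₀ e^(−k_1 t_c) = (0.270/0.450) × 12.2 × e^(−0.270×2.205) = 0.6000 × 12.2 × 0.5513 = 4.036 mg/L.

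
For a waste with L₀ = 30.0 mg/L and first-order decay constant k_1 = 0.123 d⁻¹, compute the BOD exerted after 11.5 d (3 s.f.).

y ≈ 22.7 mg/L

y_t = L₀(1 − e^(−k_1 t)) = 30.0 × (1 − e^(−0.123×11.5))
= 30.0 × (1 − 0.2430) = 30.0 × 0.7570 = 22.71 mg/L.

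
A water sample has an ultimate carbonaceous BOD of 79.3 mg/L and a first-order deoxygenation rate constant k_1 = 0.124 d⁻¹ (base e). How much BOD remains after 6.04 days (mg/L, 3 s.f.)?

L_t = L₀ e^(−k_1 t) = 79.3 × e^(−0.124×6.04) = 79.3 × 0.4729 = 37.50 mg/L.

L ≈ 37.5 mg/L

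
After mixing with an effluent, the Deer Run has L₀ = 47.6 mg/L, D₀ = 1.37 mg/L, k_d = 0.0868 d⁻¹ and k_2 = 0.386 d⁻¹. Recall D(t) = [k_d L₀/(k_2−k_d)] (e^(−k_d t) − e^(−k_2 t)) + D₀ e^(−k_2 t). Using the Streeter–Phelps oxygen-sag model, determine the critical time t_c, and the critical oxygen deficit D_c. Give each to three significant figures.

t_c ≈ 4.64 d; D_c ≈ 7.16 mg/L

At the critical point dD/dt = 0, so k_d L₀ e^(−k_d t) = k_2 D. Substituting D(t) from the Streeter–Phelps equation and solving for t gives
t_c = ln[(k_2/k_d)(1 − D₀(k_2−k_d)/(k_d L₀))] / (k_2−k_d).
Here k_2−k_d = 0.2992 d⁻¹ and 1 − D₀(k_2−k_d)/(k_d L₀) = 1 − 1.37×0.2992/(0.0868×47.6) = 0.9008, so
t_c = ln(4.447 × 0.9008) / 0.2992 = 1.388 / 0.2992 = 4.638 d.
L(t_c) = L₀ e^(−k_d t_c) = 47.6 × 0.6686 = 31.82 mg/L, and at the critical point k_2 D_c = k_d L, so D_c = (0.0868/0.386) × 31.82 = 7.156 mg/L.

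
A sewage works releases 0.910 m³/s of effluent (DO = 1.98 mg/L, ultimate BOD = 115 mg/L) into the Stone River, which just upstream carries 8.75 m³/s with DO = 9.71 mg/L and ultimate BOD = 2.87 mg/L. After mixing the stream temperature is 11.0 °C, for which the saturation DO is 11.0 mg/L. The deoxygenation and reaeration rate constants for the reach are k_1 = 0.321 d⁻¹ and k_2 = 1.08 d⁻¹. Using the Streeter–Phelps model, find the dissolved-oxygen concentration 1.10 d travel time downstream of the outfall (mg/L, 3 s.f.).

Mixed DO = (8.75×9.71 + 0.910×1.98)/(8.75+0.910) = 86.76/9.660 = 8.982 mg/L.
Mixed L₀ = (8.75×2.87 + 0.910×115)/(9.660) = 129.8/9.660 = 13.43 mg/L.
Initial deficit D₀ = C_s − DO₀ = 11.0 − 8.982 = 2.018 mg/L.
D(1.10) = [0.321×13.43/(1.08−0.321)](e^(−0.321×1.10) − e^(−1.08×1.10)) + 2.018 e^(−1.08×1.10)
= 5.681 × (0.7025 − 0.3048) + 2.018 × 0.3048 = 2.874 mg/L.
DO = 11.0 − 2.874 = 8.126 mg/L.

DO ≈ 8.13 mg/L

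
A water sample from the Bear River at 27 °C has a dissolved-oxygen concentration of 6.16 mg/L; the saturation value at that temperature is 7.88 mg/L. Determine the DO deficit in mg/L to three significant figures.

D = C_s − C = 7.88 − 6.16 = 1.72 mg/L.

D ≈ 1.72 mg/L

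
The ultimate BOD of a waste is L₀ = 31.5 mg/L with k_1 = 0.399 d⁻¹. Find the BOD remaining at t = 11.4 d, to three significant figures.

L ≈ 0.333 mg/L

L_t = L₀ e^(−k_1 t) = 31.5 × e^(−0.399×11.4) = 31.5 × 0.01058 = 0.3333 mg/L.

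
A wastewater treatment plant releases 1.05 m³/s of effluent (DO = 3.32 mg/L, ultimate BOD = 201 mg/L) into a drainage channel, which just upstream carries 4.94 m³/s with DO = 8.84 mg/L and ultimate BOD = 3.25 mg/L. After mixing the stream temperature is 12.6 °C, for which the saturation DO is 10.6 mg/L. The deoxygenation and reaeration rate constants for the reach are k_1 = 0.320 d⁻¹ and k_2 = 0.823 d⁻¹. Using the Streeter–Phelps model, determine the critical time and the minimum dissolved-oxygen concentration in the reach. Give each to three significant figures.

t_c ≈ 1.64 d; minimum DO ≈ 1.88 mg/L

Mixed DO = (4.94×8.84 + 1.05×3.32)/(4.94+1.05) = 47.16/5.990 = 7.872 mg/L.
Mixed L₀ = (4.94×3.25 + 1.05×201)/(5.990) = 227.1/5.990 = 37.91 mg/L.
Initial deficit D₀ = C_s − DO₀ = 10.6 − 7.872 = 2.728 mg/L.
t_c = (1/0.5030) ln[(0.823/0.320)(1 − 2.728×0.5030/(0.320×37.91))] = 1.988 × ln(2.281) = 1.639 d.
D_c = (0.320/0.823) × 37.91 × e^(−0.320×1.639) = 0.3888 × 37.91 × 0.5918 = 8.724 mg/L.
Minimum DO = 10.6 − 8.724 = 1.876 mg/L.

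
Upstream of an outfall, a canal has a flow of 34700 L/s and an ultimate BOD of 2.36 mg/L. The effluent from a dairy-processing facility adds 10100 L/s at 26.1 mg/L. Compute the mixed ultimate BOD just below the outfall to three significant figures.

7.71 mg/L

Flow-weighted mixing: C = (Q_r C_r + Q_w C_w)/(Q_r + Q_w)
= (34700×2.36 + 10100×26.1)/(34700 + 10100) = 345500/44800 = 7.712 mg/L.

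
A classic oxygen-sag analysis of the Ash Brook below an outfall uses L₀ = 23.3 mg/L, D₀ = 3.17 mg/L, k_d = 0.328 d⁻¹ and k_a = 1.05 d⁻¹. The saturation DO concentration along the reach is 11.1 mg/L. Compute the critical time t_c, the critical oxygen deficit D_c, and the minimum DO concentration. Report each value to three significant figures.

At the critical point dD/dt = 0, so k_d L₀ e^(−k_d t) = k_a D. Substituting D(t) from the Streeter–Phelps equation and solving for t gives
t_c = ln[(k_a/k_d)(1 − D₀(k_a−k_d)/(k_d L₀))] / (k_a−k_d).
Here k_a−k_d = 0.7220 d⁻¹ and 1 − D₀(k_a−k_d)/(k_d L₀) = 1 − 3.17×0.7220/(0.328×23.3) = 0.7005, so
t_c = ln(3.201 × 0.7005) / 0.7220 = 0.8076 / 0.7220 = 1.119 d.
D_c = (k_d/k_a) L₀ e^(−k_d t_c) = (0.328/1.05) × 23.3 × e^(−0.328×1.119) = 0.3124 × 23.3 × 0.6929 = 5.043 mg/L.
Minimum DO = C_s − D_c = 11.1 − 5.043 = 6.057 mg/L.

t_c ≈ 1.12 d; D_c ≈ 5.04 mg/L; min DO ≈ 6.06 mg/L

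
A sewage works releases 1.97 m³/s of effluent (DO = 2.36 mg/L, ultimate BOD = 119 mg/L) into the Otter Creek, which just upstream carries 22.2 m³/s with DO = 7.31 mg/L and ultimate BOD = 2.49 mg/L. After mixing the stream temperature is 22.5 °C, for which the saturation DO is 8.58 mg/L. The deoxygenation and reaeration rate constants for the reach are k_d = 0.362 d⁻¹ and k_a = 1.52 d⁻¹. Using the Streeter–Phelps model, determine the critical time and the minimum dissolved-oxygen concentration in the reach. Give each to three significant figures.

t_c ≈ 0.728 d; minimum DO ≈ 6.39 mg/L

Mixed DO = (22.2×7.31 + 1.97×2.36)/(22.2+1.97) = 166.9/24.17 = 6.907 mg/L.
Mixed L₀ = (22.2×2.49 + 1.97×119)/(24.17) = 289.7/24.17 = 11.99 mg/L.
Initial deficit D₀ = C_s − DO₀ = 8.58 − 6.907 = 1.673 mg/L.
t_c = (1/1.158) ln[(1.52/0.362)(1 − 1.673×1.158/(0.362×11.99))] = 0.8636 × ln(2.324) = 0.7281 d.
D_c = (0.362/1.52) × 11.99 × e^(−0.362×0.7281) = 0.2382 × 11.99 × 0.7683 = 2.193 mg/L.
Minimum DO = 8.58 − 2.193 = 6.387 mg/L.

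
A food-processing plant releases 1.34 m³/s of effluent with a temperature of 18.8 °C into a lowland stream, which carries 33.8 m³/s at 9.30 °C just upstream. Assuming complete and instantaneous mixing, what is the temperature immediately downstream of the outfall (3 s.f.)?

9.66 °C

Flow-weighted mixing: C = (Q_r C_r + Q_w C_w)/(Q_r + Q_w)
= (33.8×9.30 + 1.34×18.8)/(33.8 + 1.34) = 339.5/35.14 = 9.662 °C.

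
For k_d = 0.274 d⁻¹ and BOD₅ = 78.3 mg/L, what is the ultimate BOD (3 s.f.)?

L₀ ≈ 105 mg/L

BOD₅ = L₀(1 − e^(−5k_d)) ⇒ L₀ = BOD₅ / (1 − e^(−5×0.274))
= 78.3 / (1 − 0.2541) = 78.3 / 0.7459 = 105.0 mg/L.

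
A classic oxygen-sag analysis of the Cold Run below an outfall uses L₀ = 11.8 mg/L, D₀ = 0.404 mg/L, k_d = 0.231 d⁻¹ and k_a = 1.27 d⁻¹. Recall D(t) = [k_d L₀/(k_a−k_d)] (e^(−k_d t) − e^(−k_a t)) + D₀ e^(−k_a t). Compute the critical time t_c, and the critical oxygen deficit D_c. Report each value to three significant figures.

t_c ≈ 1.48 d; D_c ≈ 1.53 mg/L

At the critical point dD/dt = 0, so k_d L₀ e^(−k_d t) = k_a D. Substituting D(t) from the Streeter–Phelps equation and solving for t gives
t_c = ln[(k_a/k_d)(1 − D₀(k_a−k_d)/(k_d L₀))] / (k_a−k_d).
Here k_a−k_d = 1.039 d⁻¹ and 1 − D₀(k_a−k_d)/(k_d L₀) = 1 − 0.404×1.039/(0.231×11.8) = 0.8460, so
t_c = ln(5.498 × 0.8460) / 1.039 = 1.537 / 1.039 = 1.479 d.
L(t_c) = L₀ e^(−k_d t_c) = 11.8 × 0.7105 = 8.384 mg/L, and at the critical point k_a D_c = k_d L, so D_c = (0.231/1.27) × 8.384 = 1.525 mg/L.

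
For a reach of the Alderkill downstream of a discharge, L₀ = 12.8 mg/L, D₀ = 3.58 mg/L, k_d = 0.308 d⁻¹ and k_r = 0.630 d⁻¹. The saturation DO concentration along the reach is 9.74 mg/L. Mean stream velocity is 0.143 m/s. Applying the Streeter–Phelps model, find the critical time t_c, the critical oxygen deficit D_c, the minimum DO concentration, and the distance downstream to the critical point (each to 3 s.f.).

t_c ≈ 1.15 d; D_c ≈ 4.39 mg/L; min DO ≈ 5.35 mg/L; x_c ≈ 14.2 km

With k_r/k_d = 2.045 and 1 − D₀(k_r−k_d)/(k_d L₀) = 0.7076,
t_c = ln(2.045 × 0.7076) / (0.630 − 0.308) = ln(1.447) / 0.3220 = 0.3697/0.3220 = 1.148 d.
L(t_c) = L₀ e^(−k_d t_c) = 12.8 × 0.7021 = 8.987 mg/L, and at the critical point k_r D_c = k_d L, so D_c = (0.308/0.630) × 8.987 = 4.394 mg/L.
Minimum DO = C_s − D_c = 9.74 − 4.394 = 5.346 mg/L.
x_c = v t_c = 0.143 m/s × 1.148 d × 86400 s/d = 14190 m ≈ 14.2 km.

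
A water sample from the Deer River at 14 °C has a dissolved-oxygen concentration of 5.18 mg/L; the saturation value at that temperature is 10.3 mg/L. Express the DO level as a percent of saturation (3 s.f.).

50.3 % saturation

% saturation = C/C_s × 100 = 5.18/10.3 × 100 = 50.3 %.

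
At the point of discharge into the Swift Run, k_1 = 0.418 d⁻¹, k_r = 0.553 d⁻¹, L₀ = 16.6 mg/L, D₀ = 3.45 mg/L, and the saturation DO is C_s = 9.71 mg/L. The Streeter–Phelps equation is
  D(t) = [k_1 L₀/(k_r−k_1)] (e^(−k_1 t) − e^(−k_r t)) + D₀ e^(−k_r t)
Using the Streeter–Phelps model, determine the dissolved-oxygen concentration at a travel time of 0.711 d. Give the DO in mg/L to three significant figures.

k_1 L₀/(k_r−k_1) = 0.418×16.6/(0.553−0.418) = 6.939/0.1350 = 51.40 mg/L.
e^(−k_1 t) = e^(−0.418×0.7110) = 0.7429; e^(−k_r t) = e^(−0.553×0.7110) = 0.6749.
D = 51.40 × (0.7429 − 0.6749) + 3.45 × 0.6749 = 3.495 + 2.328 = 5.823 mg/L.
DO = C_s − D = 9.71 − 5.823 = 3.887 mg/L.

DO ≈ 3.89 mg/L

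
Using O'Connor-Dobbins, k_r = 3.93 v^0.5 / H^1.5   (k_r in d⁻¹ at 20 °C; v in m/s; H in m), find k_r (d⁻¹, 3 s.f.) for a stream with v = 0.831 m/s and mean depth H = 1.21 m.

k_r = 3.93 × 0.831^0.5 / 1.21^1.5 = 3.93 × 0.9116 / 1.331 = 2.692 d⁻¹.

k_r ≈ 2.69 d⁻¹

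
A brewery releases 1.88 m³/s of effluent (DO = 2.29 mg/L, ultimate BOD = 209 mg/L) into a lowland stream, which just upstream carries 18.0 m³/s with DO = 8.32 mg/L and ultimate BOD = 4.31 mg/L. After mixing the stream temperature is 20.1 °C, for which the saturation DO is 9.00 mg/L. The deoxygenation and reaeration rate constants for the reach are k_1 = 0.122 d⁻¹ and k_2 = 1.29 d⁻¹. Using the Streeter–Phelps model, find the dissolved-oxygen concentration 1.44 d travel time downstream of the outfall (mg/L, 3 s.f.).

DO ≈ 7.12 mg/L

Mixed DO = (18.0×8.32 + 1.88×2.29)/(18.0+1.88) = 154.1/19.88 = 7.750 mg/L.
Mixed L₀ = (18.0×4.31 + 1.88×209)/(19.88) = 470.5/19.88 = 23.67 mg/L.
Initial deficit D₀ = C_s − DO₀ = 9.00 − 7.750 = 1.250 mg/L.
D(1.44) = [0.122×23.67/(1.29−0.122)](e^(−0.122×1.44) − e^(−1.29×1.44)) + 1.250 e^(−1.29×1.44)
= 2.472 × (0.8389 − 0.1560) + 1.250 × 0.1560 = 1.883 mg/L.
DO = 9.00 − 1.883 = 7.117 mg/L.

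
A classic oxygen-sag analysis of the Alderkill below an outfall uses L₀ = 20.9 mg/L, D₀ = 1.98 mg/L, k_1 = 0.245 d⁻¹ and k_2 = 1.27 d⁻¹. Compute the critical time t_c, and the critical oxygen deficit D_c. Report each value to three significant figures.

t_c = [1/(k_2−k_1)] ln[(k_2/k_1)(1 − D₀(k_2−k_1)/(k_1 L₀))]
= [1/(1.27−0.245)] ln[(1.27/0.245)(1 − 1.98×1.025/(0.245×20.9))]
= (1/1.025) ln[5.184 × 0.6037] = 0.9756 × ln(3.129) = 0.9756 × 1.141 = 1.113 d.
L(t_c) = L₀ e^(−k_1 t_c) = 20.9 × 0.7613 = 15.91 mg/L, and at the critical point k_2 D_c = k_1 L, so D_c = (0.245/1.27) × 15.91 = 3.070 mg/L.

t_c ≈ 1.11 d; D_c ≈ 3.07 mg/L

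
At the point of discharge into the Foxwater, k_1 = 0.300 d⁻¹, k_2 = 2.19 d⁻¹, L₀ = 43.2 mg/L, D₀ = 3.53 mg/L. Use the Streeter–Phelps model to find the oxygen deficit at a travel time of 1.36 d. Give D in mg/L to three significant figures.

D ≈ 4.39 mg/L

k_1 L₀/(k_2−k_1) = 0.300×43.2/(2.19−0.300) = 12.96/1.890 = 6.857 mg/L.
e^(−k_1 t) = e^(−0.300×1.360) = 0.6650; e^(−k_2 t) = e^(−2.19×1.360) = 0.05087.
D = 6.857 × (0.6650 − 0.05087) + 3.53 × 0.05087 = 4.211 + 0.1796 = 4.391 mg/L.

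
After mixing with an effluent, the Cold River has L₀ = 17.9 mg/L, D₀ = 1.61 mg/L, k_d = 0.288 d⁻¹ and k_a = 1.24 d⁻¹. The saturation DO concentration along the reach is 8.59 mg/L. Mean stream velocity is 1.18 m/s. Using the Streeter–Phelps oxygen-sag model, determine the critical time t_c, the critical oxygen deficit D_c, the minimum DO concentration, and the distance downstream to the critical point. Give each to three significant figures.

At the critical point dD/dt = 0, so k_d L₀ e^(−k_d t) = k_a D. Substituting D(t) from the Streeter–Phelps equation and solving for t gives
t_c = ln[(k_a/k_d)(1 − D₀(k_a−k_d)/(k_d L₀))] / (k_a−k_d).
Here k_a−k_d = 0.9520 d⁻¹ and 1 − D₀(k_a−k_d)/(k_d L₀) = 1 − 1.61×0.9520/(0.288×17.9) = 0.7027, so
t_c = ln(4.306 × 0.7027) / 0.9520 = 1.107 / 0.9520 = 1.163 d.
L(t_c) = L₀ e^(−k_d t_c) = 17.9 × 0.7154 = 12.81 mg/L, and at the critical point k_a D_c = k_d L, so D_c = (0.288/1.24) × 12.81 = 2.974 mg/L.
Minimum DO = C_s − D_c = 8.59 − 2.974 = 5.616 mg/L.
x_c = v t_c = 1.18 m/s × 1.163 d × 86400 s/d = 118600 m ≈ 119 km.

t_c ≈ 1.16 d; D_c ≈ 2.97 mg/L; min DO ≈ 5.62 mg/L; x_c ≈ 119 km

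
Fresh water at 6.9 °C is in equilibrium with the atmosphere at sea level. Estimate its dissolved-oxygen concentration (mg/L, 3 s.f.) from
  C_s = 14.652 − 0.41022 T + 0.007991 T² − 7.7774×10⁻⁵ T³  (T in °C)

C_s = 14.652 − 0.41022×6.9 + 0.007991×6.9² − 7.7774×10⁻⁵×6.9³ = 12.18 mg/L.

C_s ≈ 12.2 mg/L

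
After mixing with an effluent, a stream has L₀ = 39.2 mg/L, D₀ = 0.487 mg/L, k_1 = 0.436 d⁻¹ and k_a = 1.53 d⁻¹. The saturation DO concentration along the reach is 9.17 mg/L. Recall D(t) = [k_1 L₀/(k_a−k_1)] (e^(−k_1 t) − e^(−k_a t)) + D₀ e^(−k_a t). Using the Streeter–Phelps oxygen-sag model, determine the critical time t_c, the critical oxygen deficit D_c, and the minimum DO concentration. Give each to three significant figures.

t_c ≈ 1.12 d; D_c ≈ 6.86 mg/L; min DO ≈ 2.31 mg/L

t_c = [1/(k_a−k_1)] ln[(k_a/k_1)(1 − D₀(k_a−k_1)/(k_1 L₀))]
= [1/(1.53−0.436)] ln[(1.53/0.436)(1 − 0.487×1.094/(0.436×39.2))]
= (1/1.094) ln[3.509 × 0.9688] = 0.9141 × ln(3.400) = 0.9141 × 1.224 = 1.119 d.
D_c = (k_1/k_a) L₀ e^(−k_1 t_c) = (0.436/1.53) × 39.2 × e^(−0.436×1.119) = 0.2850 × 39.2 × 0.6140 = 6.859 mg/L.
Minimum DO = C_s − D_c = 9.17 − 6.859 = 2.311 mg/L.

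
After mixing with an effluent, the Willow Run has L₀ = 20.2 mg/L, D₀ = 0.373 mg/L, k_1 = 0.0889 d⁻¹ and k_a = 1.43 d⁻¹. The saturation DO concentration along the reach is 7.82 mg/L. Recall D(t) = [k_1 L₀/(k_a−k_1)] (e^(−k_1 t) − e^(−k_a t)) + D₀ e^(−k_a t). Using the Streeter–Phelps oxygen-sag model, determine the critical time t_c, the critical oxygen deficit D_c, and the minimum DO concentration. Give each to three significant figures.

t_c ≈ 1.83 d; D_c ≈ 1.07 mg/L; min DO ≈ 6.75 mg/L

With k_a/k_1 = 16.09 and 1 − D₀(k_a−k_1)/(k_1 L₀) = 0.7214,
t_c = ln(16.09 × 0.7214) / (1.43 − 0.0889) = ln(11.60) / 1.341 = 2.451/1.341 = 1.828 d.
D_c = (k_1/k_a) L₀ e^(−k_1 t_c) = (0.0889/1.43) × 20.2 × e^(−0.0889×1.828) = 0.06217 × 20.2 × 0.8500 = 1.067 mg/L.
Minimum DO = C_s − D_c = 7.82 − 1.067 = 6.753 mg/L.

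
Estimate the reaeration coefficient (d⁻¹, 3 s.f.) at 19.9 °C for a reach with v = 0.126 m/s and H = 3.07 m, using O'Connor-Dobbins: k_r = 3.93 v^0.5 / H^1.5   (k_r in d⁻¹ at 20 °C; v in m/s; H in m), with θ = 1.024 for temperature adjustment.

k_r(20) = 3.93 × 0.126^0.5 / 3.07^1.5 = 3.93 × 0.3550 / 5.379 = 0.2593 d⁻¹.
k_r(19.9) = 0.2593 × 1.024^(19.9−20) = 0.2593 × 0.9976 = 0.2587 d⁻¹.

k_r ≈ 0.259 d⁻¹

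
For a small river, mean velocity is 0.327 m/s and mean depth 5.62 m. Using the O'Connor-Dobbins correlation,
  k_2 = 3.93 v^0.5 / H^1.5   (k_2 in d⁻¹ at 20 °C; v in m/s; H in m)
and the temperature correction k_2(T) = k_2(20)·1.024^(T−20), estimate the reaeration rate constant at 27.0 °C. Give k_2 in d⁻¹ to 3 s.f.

k_2(20) = 3.93 × 0.327^0.5 / 5.62^1.5 = 3.93 × 0.5718 / 13.32 = 0.1687 d⁻¹.
k_2(27.0) = 0.1687 × 1.024^(27.0−20) = 0.1687 × 1.181 = 0.1991 d⁻¹.

k_2 ≈ 0.199 d⁻¹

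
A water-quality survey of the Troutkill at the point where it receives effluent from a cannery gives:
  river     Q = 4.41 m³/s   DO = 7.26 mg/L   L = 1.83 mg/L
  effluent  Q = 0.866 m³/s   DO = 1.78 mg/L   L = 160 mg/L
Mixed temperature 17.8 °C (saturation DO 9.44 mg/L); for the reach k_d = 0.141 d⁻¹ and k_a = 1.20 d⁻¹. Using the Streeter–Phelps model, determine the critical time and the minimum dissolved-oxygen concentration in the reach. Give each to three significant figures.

t_c ≈ 0.336 d; minimum DO ≈ 6.33 mg/L

Mixed DO = (4.41×7.26 + 0.866×1.78)/(4.41+0.866) = 33.56/5.276 = 6.361 mg/L.
Mixed L₀ = (4.41×1.83 + 0.866×160)/(5.276) = 146.6/5.276 = 27.79 mg/L.
Initial deficit D₀ = C_s − DO₀ = 9.44 − 6.361 = 3.079 mg/L.
t_c = (1/1.059) ln[(1.20/0.141)(1 − 3.079×1.059/(0.141×27.79))] = 0.9443 × ln(1.428) = 0.3364 d.
D_c = (0.141/1.20) × 27.79 × e^(−0.141×0.3364) = 0.1175 × 27.79 × 0.9537 = 3.114 mg/L.
Minimum DO = 9.44 − 3.114 = 6.326 mg/L.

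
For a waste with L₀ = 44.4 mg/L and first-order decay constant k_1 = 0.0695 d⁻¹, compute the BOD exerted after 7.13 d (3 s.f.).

y ≈ 17.3 mg/L

y_t = L₀(1 − e^(−k_1 t)) = 44.4 × (1 − e^(−0.0695×7.13))
= 44.4 × (1 − 0.6092) = 44.4 × 0.3908 = 17.35 mg/L.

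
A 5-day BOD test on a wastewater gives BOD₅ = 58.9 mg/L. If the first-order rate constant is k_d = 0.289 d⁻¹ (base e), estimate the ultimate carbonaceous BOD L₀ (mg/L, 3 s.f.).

BOD₅ = L₀(1 − e^(−5k_d)) ⇒ L₀ = BOD₅ / (1 − e^(−5×0.289))
= 58.9 / (1 − 0.2357) = 58.9 / 0.7643 = 77.07 mg/L.

L₀ ≈ 77.1 mg/L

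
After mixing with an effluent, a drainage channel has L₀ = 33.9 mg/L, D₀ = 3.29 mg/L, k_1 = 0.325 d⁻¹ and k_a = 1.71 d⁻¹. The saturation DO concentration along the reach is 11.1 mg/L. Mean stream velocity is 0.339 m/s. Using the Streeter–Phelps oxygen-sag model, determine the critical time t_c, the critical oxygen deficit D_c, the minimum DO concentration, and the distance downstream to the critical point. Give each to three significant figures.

t_c ≈ 0.814 d; D_c ≈ 4.95 mg/L; min DO ≈ 6.15 mg/L; x_c ≈ 23.8 km

At the critical point dD/dt = 0, so k_1 L₀ e^(−k_1 t) = k_a D. Substituting D(t) from the Streeter–Phelps equation and solving for t gives
t_c = ln[(k_a/k_1)(1 − D₀(k_a−k_1)/(k_1 L₀))] / (k_a−k_1).
Here k_a−k_1 = 1.385 d⁻¹ and 1 − D₀(k_a−k_1)/(k_1 L₀) = 1 − 3.29×1.385/(0.325×33.9) = 0.5864, so
t_c = ln(5.262 × 0.5864) / 1.385 = 1.127 / 1.385 = 0.8135 d.
D_c = (k_1/k_a) L₀ e^(−k_1 t_c) = (0.325/1.71) × 33.9 × e^(−0.325×0.8135) = 0.1901 × 33.9 × 0.7677 = 4.946 mg/L.
Minimum DO = C_s − D_c = 11.1 − 4.946 = 6.154 mg/L.
x_c = v t_c = 0.339 m/s × 0.8135 d × 86400 s/d = 23830 m ≈ 23.8 km.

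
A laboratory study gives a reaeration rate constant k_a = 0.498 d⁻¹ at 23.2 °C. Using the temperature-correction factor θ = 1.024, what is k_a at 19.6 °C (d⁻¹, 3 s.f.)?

k_a ≈ 0.457 d⁻¹

k_a(T₂) = k_a(T₁) · θ^(T₂−T₁) = 0.498 × 1.024^(19.6−23.2)
= 0.498 × 1.024^-3.60 = 0.498 × 0.9182 = 0.4572 d⁻¹.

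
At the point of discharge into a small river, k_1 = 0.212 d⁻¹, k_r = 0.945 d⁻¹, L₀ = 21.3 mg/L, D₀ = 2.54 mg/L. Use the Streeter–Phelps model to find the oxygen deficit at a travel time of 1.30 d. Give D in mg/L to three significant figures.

k_1 L₀/(k_r−k_1) = 0.212×21.3/(0.945−0.212) = 4.516/0.7330 = 6.160 mg/L.
e^(−k_1 t) = e^(−0.212×1.300) = 0.7591; e^(−k_r t) = e^(−0.945×1.300) = 0.2927.
D = 6.160 × (0.7591 − 0.2927) + 2.54 × 0.2927 = 2.873 + 0.7435 = 3.617 mg/L.

D ≈ 3.62 mg/L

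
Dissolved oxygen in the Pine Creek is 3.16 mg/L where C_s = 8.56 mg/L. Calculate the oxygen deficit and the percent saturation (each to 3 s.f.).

D = C_s − C = 8.56 − 3.16 = 5.40 mg/L.
% saturation = 3.16/8.56 × 100 = 36.9 %.

D ≈ 5.40 mg/L; 36.9 % saturation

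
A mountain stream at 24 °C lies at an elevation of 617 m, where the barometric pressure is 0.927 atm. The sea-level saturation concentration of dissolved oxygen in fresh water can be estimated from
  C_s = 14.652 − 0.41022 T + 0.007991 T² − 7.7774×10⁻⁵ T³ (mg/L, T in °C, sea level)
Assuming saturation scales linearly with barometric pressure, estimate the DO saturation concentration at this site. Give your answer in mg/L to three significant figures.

At sea level: C_s = 14.652 − 0.41022×24 + 0.007991×24² − 7.7774×10⁻⁵×24³ = 8.334 mg/L.
Pressure correction: C_s' = 8.334 × 0.927 = 7.726 mg/L.

C_s ≈ 7.73 mg/L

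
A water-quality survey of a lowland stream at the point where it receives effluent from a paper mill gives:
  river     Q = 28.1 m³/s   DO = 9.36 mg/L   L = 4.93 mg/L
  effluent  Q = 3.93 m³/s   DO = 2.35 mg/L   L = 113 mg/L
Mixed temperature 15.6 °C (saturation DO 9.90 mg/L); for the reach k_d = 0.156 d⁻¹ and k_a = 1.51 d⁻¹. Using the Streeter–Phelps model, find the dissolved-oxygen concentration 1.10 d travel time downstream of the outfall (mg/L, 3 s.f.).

Mixed DO = (28.1×9.36 + 3.93×2.35)/(28.1+3.93) = 272.3/32.03 = 8.500 mg/L.
Mixed L₀ = (28.1×4.93 + 3.93×113)/(32.03) = 582.6/32.03 = 18.19 mg/L.
Initial deficit D₀ = C_s − DO₀ = 9.90 − 8.500 = 1.400 mg/L.
D(1.10) = [0.156×18.19/(1.51−0.156)](e^(−0.156×1.10) − e^(−1.51×1.10)) + 1.400 e^(−1.51×1.10)
= 2.096 × (0.8423 − 0.1899) + 1.400 × 0.1899 = 1.633 mg/L.
DO = 9.90 − 1.633 = 8.267 mg/L.

DO ≈ 8.27 mg/L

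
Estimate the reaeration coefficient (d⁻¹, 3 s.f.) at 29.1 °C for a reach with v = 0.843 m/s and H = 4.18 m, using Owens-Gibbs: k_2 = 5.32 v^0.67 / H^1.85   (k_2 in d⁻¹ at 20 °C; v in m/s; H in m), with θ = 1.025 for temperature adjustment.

k_2(20) = 5.32 × 0.843^0.67 / 4.18^1.85 = 5.32 × 0.8919 / 14.10 = 0.3365 d⁻¹.
k_2(29.1) = 0.3365 × 1.025^(29.1−20) = 0.3365 × 1.252 = 0.4213 d⁻¹.

k_2 ≈ 0.421 d⁻¹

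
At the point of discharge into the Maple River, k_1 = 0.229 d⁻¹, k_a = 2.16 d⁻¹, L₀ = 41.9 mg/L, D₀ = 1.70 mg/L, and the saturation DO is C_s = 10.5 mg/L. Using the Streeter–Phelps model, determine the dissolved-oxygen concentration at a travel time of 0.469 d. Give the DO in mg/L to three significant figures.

k_1 L₀/(k_a−k_1) = 0.229×41.9/(2.16−0.229) = 9.595/1.931 = 4.969 mg/L.
e^(−k_1 t) = e^(−0.229×0.4690) = 0.8982; e^(−k_a t) = e^(−2.16×0.4690) = 0.3631.
D = 4.969 × (0.8982 − 0.3631) + 1.70 × 0.3631 = 2.659 + 0.6173 = 3.276 mg/L.
DO = C_s − D = 10.5 − 3.276 = 7.224 mg/L.

DO ≈ 7.22 mg/L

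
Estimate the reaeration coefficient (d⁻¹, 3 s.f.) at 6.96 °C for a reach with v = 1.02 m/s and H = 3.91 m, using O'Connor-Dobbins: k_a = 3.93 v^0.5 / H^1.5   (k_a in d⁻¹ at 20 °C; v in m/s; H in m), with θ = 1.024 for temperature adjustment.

k_a ≈ 0.377 d⁻¹

k_a(20) = 3.93 × 1.02^0.5 / 3.91^1.5 = 3.93 × 1.010 / 7.732 = 0.5134 d⁻¹.
k_a(6.96) = 0.5134 × 1.024^(6.96−20) = 0.5134 × 0.7340 = 0.3768 d⁻¹.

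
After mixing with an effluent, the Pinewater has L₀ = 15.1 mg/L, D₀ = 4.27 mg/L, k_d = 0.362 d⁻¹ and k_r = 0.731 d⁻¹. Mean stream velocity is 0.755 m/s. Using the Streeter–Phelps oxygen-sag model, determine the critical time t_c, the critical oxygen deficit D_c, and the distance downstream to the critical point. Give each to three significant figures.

With k_r/k_d = 2.019 and 1 − D₀(k_r−k_d)/(k_d L₀) = 0.7118,
t_c = ln(2.019 × 0.7118) / (0.731 − 0.362) = ln(1.437) / 0.3690 = 0.3627/0.3690 = 0.9830 d.
D_c = (k_d/k_r) L₀ e^(−k_d t_c) = (0.362/0.731) × 15.1 × e^(−0.362×0.9830) = 0.4952 × 15.1 × 0.7006 = 5.239 mg/L.
x_c = v t_c = 0.755 m/s × 0.9830 d × 86400 s/d = 64130 m ≈ 64.1 km.

t_c ≈ 0.983 d; D_c ≈ 5.24 mg/L; x_c ≈ 64.1 km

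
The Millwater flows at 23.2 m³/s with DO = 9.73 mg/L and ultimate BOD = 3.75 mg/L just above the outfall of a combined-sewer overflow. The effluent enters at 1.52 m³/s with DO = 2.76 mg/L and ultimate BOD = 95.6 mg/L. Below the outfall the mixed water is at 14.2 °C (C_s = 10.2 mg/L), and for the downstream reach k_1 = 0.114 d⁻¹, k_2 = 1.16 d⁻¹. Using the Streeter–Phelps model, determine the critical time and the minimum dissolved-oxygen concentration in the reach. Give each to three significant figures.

Mixed DO = (23.2×9.73 + 1.52×2.76)/(23.2+1.52) = 229.9/24.72 = 9.301 mg/L.
Mixed L₀ = (23.2×3.75 + 1.52×95.6)/(24.72) = 232.3/24.72 = 9.398 mg/L.
Initial deficit D₀ = C_s − DO₀ = 10.2 − 9.301 = 0.8986 mg/L.
t_c = (1/1.046) ln[(1.16/0.114)(1 − 0.8986×1.046/(0.114×9.398))] = 0.9560 × ln(1.248) = 0.2120 d.
D_c = (0.114/1.16) × 9.398 × e^(−0.114×0.2120) = 0.09828 × 9.398 × 0.9761 = 0.9015 mg/L.
Minimum DO = 10.2 − 0.9015 = 9.298 mg/L.

t_c ≈ 0.212 d; minimum DO ≈ 9.30 mg/L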